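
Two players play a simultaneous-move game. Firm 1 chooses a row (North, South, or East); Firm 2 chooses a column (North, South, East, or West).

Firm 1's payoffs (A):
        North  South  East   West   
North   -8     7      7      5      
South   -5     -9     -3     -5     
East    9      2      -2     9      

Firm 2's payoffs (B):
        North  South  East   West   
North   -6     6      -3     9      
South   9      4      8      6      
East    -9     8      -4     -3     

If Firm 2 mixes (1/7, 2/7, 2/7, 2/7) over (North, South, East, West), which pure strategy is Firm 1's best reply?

North

Firm 1's best reply maximizes expected payoff against the mix.
North: (1/7)·(-8) + (2/7)·7 + (2/7)·7 + (2/7)·5 = 30/7
South: (1/7)·(-5) + (2/7)·(-9) + (2/7)·(-3) + (2/7)·(-5) = -39/7
East: (1/7)·9 + (2/7)·2 + (2/7)·(-2) + (2/7)·9 = 27/7
Highest expected payoff is 30/7, from North.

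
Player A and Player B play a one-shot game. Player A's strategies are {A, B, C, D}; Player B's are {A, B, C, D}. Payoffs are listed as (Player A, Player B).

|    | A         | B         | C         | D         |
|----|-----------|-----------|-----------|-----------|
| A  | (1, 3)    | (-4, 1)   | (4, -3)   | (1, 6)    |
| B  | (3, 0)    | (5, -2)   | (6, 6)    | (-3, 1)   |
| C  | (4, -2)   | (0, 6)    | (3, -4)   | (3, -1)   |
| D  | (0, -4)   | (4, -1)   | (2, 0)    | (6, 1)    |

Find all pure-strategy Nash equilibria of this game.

A profile is a Nash equilibrium when each player is best-responding to the other.
Player A's best responses — vs A: C (payoff 4); vs B: B (payoff 5); vs C: B (payoff 6); vs D: D (payoff 6).
Player B's best responses — vs A: D (payoff 6); vs B: C (payoff 6); vs C: B (payoff 6); vs D: D (payoff 1).
Mutual best responses occur at (B, C) and (D, D); at each, neither player gains by switching.

(B, C) and (D, D)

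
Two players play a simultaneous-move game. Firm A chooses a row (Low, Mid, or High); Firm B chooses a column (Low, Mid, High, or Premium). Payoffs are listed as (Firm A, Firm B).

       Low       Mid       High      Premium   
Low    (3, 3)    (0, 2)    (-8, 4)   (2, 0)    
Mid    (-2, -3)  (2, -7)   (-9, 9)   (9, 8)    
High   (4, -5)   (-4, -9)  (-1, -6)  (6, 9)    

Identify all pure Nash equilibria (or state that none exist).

There is no pure-strategy Nash equilibrium

Check mutual best responses: a cell is a NE iff neither player can gain by unilaterally deviating.
Firm A's best responses — vs Low: High (payoff 4); vs Mid: Mid (payoff 2); vs High: High (payoff -1); vs Premium: Mid (payoff 9).
Firm B's best responses — vs Low: High (payoff 4); vs Mid: High (payoff 9); vs High: Premium (payoff 9).
No cell has both players best-responding. For instance, Firm A's best reply to High is High, but against High Firm B prefers Premium over High.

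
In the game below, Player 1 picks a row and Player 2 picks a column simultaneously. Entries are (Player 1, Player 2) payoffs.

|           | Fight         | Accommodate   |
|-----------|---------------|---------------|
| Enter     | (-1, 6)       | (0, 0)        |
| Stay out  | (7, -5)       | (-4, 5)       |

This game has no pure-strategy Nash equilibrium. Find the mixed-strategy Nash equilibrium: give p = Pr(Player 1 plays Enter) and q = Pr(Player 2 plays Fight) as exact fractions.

In a mixed NE each player is indifferent between their pure strategies, so the opponent's mix sets the indifference.
Player 2 indifferent between Fight and Accommodate: p·6 + (1−p)·(-5) = p·0 + (1−p)·5 ⟹ (-5) + 11p = 5 + (-5)p ⟹ p = 5/8.
Player 1 indifferent between Enter and Stay out: q·(-1) + (1−q)·0 = q·7 + (1−q)·(-4) ⟹ 0 + (-1)q = (-4) + 11q ⟹ q = 1/3.

p = 5/8, q = 1/3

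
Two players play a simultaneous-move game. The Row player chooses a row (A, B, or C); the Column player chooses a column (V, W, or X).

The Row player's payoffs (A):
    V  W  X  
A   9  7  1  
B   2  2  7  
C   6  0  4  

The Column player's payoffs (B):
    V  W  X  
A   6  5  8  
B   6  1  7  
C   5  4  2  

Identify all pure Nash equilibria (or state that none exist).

(B, X)

A profile is a Nash equilibrium when each player is best-responding to the other.
The Row player's best responses — vs V: A (payoff 9); vs W: A (payoff 7); vs X: B (payoff 7).
The Column player's best responses — vs A: X (payoff 8); vs B: X (payoff 7); vs C: V (payoff 5).
The only mutual best response is (B, X); neither player gains by switching there.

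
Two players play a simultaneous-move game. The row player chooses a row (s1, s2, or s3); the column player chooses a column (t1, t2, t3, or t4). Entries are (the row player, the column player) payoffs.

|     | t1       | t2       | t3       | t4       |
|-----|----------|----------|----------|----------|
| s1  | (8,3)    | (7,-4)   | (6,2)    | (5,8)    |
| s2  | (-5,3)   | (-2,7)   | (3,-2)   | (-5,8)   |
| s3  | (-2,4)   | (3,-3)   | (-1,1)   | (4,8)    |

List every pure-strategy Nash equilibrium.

(s1, t4)

Check mutual best responses: a cell is a NE iff neither player can gain by unilaterally deviating.
The row player's best responses — vs t1: s1 (payoff 8); vs t2: s1 (payoff 7); vs t3: s1 (payoff 6); vs t4: s1 (payoff 5).
The column player's best responses — vs s1: t4 (payoff 8); vs s2: t4 (payoff 8); vs s3: t4 (payoff 8).
The only mutual best response is (s1, t4); neither player gains by switching there.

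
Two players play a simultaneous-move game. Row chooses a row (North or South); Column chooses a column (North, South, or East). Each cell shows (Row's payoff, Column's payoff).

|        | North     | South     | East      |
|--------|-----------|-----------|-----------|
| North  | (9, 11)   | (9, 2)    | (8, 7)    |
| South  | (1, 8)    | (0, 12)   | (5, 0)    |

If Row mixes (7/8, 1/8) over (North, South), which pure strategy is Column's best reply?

North

Compute Column's expected payoff from each pure strategy against the given mix.
North: (7/8)·11 + (1/8)·8 = 85/8
South: (7/8)·2 + (1/8)·12 = 13/4
East: (7/8)·7 + (1/8)·0 = 49/8
Highest expected payoff is 85/8, from North.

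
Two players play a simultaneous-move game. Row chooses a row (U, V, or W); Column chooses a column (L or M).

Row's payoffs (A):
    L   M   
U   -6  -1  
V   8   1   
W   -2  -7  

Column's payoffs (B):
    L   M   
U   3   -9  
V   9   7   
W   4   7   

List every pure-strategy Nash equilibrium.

Find each player's best response to every opponent strategy; NE are the intersections.
Row's best responses — vs L: V (payoff 8); vs M: V (payoff 1).
Column's best responses — vs U: L (payoff 3); vs V: L (payoff 9); vs W: M (payoff 7).
The only mutual best response is (V, L); neither player gains by switching there.

(V, L)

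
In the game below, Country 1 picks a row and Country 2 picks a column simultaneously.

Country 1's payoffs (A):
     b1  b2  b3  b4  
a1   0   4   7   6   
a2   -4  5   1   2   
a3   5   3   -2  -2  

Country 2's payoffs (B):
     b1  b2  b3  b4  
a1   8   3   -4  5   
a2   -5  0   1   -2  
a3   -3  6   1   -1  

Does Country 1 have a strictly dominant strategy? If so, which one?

Check whether one of Country 1's strategies beats all alternatives regardless of what the opponent does.
a1 is not dominant: against b1, a3 gives 5 > 0.
a2 is not dominant: against b1, a1 gives 0 > -4.
a3 is not dominant: against b2, a1 gives 4 > 3.
No single strategy is best against every opponent action.

None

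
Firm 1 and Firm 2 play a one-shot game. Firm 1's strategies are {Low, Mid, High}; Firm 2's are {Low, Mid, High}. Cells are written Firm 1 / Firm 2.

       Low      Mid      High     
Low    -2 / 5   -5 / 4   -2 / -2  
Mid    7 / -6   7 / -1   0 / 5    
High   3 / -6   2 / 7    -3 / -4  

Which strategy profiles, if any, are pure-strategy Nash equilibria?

(Mid, High)

A profile is a Nash equilibrium when each player is best-responding to the other.
Firm 1's best responses — vs Low: Mid (payoff 7); vs Mid: Mid (payoff 7); vs High: Mid (payoff 0).
Firm 2's best responses — vs Low: Low (payoff 5); vs Mid: High (payoff 5); vs High: Mid (payoff 7).
The only mutual best response is (Mid, High); neither player gains by switching there.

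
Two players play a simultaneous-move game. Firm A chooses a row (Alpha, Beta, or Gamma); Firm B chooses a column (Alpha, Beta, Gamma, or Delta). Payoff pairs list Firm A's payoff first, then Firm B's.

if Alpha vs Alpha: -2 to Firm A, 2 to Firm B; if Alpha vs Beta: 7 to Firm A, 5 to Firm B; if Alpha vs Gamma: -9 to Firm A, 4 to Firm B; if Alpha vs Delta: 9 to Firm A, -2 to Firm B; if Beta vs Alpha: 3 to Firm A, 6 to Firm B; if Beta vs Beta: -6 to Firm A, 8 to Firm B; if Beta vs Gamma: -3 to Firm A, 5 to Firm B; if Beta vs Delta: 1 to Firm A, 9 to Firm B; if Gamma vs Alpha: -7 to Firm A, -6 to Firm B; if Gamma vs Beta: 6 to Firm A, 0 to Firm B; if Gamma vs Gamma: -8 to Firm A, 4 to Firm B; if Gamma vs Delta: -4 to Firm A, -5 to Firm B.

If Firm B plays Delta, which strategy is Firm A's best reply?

With Firm B fixed at Delta, Firm A's payoffs are: Alpha → 9, Beta → 1, Gamma → -4.
The maximum is 9, achieved by Alpha.

Alpha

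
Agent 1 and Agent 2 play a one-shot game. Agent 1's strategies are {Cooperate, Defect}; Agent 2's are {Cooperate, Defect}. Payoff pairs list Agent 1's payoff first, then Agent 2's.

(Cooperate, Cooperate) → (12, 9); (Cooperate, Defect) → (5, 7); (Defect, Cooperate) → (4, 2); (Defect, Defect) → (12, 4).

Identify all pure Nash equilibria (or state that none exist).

Check mutual best responses: a cell is a NE iff neither player can gain by unilaterally deviating.
Agent 1's best responses — vs Cooperate: Cooperate (payoff 12); vs Defect: Defect (payoff 12).
Agent 2's best responses — vs Cooperate: Cooperate (payoff 9); vs Defect: Defect (payoff 4).
Mutual best responses occur at (Cooperate, Cooperate) and (Defect, Defect); at each, neither player gains by switching.

(Cooperate, Cooperate) and (Defect, Defect)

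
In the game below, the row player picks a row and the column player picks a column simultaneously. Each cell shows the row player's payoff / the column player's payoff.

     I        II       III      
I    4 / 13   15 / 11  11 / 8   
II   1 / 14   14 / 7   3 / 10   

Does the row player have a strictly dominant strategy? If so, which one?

I

Check whether one of the row player's strategies beats all alternatives regardless of what the opponent does.
I strictly dominates: vs I: 4 > 1; vs II: 15 > 14; vs III: 11 > 3.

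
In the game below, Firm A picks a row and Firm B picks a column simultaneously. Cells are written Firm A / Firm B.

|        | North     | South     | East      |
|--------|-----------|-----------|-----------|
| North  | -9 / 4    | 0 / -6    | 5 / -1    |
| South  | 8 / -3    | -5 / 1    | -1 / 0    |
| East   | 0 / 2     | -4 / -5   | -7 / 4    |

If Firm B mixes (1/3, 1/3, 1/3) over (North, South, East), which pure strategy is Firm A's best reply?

South

Compute Firm A's expected payoff from each pure strategy against the given mix.
North: (1/3)·(-9) + (1/3)·0 + (1/3)·5 = -4/3
South: (1/3)·8 + (1/3)·(-5) + (1/3)·(-1) = 2/3
East: (1/3)·0 + (1/3)·(-4) + (1/3)·(-7) = -11/3
Highest expected payoff is 2/3, from South.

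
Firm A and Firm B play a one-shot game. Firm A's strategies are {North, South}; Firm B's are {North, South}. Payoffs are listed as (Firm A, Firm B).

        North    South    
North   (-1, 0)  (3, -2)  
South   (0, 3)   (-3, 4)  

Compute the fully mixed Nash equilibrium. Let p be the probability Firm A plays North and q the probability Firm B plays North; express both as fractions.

p = 1/3, q = 6/7

Each player's mixing probability is pinned down by making the *other* player indifferent.
Firm B indifferent between North and South: p·0 + (1−p)·3 = p·(-2) + (1−p)·4 ⟹ 3 + (-3)p = 4 + (-6)p ⟹ p = 1/3.
Firm A indifferent between North and South: q·(-1) + (1−q)·3 = q·0 + (1−q)·(-3) ⟹ 3 + (-4)q = (-3) + 3q ⟹ q = 6/7.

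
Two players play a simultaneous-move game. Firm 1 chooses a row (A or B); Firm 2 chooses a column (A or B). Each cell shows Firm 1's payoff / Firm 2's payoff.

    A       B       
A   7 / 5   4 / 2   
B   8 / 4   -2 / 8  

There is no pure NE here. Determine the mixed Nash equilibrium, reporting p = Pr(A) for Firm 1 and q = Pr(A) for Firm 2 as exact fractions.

In a mixed NE each player is indifferent between their pure strategies, so the opponent's mix sets the indifference.
Firm 2 indifferent between A and B: p·5 + (1−p)·4 = p·2 + (1−p)·8 ⟹ 4 + 1p = 8 + (-6)p ⟹ p = 4/7.
Firm 1 indifferent between A and B: q·7 + (1−q)·4 = q·8 + (1−q)·(-2) ⟹ 4 + 3q = (-2) + 10q ⟹ q = 6/7.

p = 4/7, q = 6/7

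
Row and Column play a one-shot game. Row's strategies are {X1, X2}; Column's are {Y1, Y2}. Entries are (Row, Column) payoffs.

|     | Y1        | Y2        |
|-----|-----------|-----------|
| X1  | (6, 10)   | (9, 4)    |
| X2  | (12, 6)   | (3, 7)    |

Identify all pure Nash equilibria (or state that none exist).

No pure-strategy Nash equilibrium

A profile is a Nash equilibrium when each player is best-responding to the other.
Row's best responses — vs Y1: X2 (payoff 12); vs Y2: X1 (payoff 9).
Column's best responses — vs X1: Y1 (payoff 10); vs X2: Y2 (payoff 7).
No cell has both players best-responding. For instance, Row's best reply to Y2 is X1, but against X1 Column prefers Y1 over Y2.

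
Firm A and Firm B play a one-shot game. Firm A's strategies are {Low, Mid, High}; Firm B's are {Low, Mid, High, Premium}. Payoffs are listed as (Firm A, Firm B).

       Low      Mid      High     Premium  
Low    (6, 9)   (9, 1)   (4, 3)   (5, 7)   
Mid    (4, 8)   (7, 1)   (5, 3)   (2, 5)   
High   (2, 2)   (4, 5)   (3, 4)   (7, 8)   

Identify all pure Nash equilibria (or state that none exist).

Check mutual best responses: a cell is a NE iff neither player can gain by unilaterally deviating.
Firm A's best responses — vs Low: Low (payoff 6); vs Mid: Low (payoff 9); vs High: Mid (payoff 5); vs Premium: High (payoff 7).
Firm B's best responses — vs Low: Low (payoff 9); vs Mid: Low (payoff 8); vs High: Premium (payoff 8).
Mutual best responses occur at (Low, Low) and (High, Premium); at each, neither player gains by switching.

(Low, Low) and (High, Premium)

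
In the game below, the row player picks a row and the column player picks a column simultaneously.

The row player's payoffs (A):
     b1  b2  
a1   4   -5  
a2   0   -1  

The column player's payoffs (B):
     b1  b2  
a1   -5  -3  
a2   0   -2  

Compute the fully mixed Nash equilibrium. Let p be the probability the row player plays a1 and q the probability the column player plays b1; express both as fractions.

In a mixed NE each player is indifferent between their pure strategies, so the opponent's mix sets the indifference.
The column player indifferent between b1 and b2: p·(-5) + (1−p)·0 = p·(-3) + (1−p)·(-2) ⟹ 0 + (-5)p = (-2) + (-1)p ⟹ p = 1/2.
The row player indifferent between a1 and a2: q·4 + (1−q)·(-5) = q·0 + (1−q)·(-1) ⟹ (-5) + 9q = (-1) + 1q ⟹ q = 1/2.

p = 1/2, q = 1/2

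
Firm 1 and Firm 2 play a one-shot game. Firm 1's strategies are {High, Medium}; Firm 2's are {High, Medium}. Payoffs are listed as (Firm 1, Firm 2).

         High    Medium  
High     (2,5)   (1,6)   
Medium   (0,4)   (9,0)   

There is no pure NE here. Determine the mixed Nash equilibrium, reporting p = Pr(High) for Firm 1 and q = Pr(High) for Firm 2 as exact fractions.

p = 4/5, q = 4/5

In a mixed NE each player is indifferent between their pure strategies, so the opponent's mix sets the indifference.
Firm 2 indifferent between High and Medium: p·5 + (1−p)·4 = p·6 + (1−p)·0 ⟹ 4 + 1p = 0 + 6p ⟹ p = 4/5.
Firm 1 indifferent between High and Medium: q·2 + (1−q)·1 = q·0 + (1−q)·9 ⟹ 1 + 1q = 9 + (-9)q ⟹ q = 4/5.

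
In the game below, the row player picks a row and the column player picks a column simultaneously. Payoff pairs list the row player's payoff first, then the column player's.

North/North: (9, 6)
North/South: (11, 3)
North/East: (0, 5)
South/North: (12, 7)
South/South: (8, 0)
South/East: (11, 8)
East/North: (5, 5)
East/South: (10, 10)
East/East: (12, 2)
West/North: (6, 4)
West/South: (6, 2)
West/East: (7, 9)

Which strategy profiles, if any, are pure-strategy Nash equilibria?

No pure-strategy Nash equilibrium

A profile is a Nash equilibrium when each player is best-responding to the other.
The row player's best responses — vs North: South (payoff 12); vs South: North (payoff 11); vs East: East (payoff 12).
The column player's best responses — vs North: North (payoff 6); vs South: East (payoff 8); vs East: South (payoff 10); vs West: East (payoff 9).
No cell has both players best-responding. For instance, the row player's best reply to East is East, but against East the column player prefers South over East.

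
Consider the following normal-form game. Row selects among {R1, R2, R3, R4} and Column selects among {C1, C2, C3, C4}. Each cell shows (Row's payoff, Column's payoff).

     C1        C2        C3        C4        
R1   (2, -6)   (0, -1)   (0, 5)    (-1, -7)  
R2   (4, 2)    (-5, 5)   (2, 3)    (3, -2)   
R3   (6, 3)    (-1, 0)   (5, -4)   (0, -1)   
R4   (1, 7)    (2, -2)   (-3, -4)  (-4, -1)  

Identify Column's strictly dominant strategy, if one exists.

A strategy is strictly dominant if it gives Column a strictly higher payoff than every other strategy, against every choice by the opponent.
C1 is not dominant: against R1, C2 gives -1 > -6.
C2 is not dominant: against R1, C3 gives 5 > -1.
C3 is not dominant: against R2, C2 gives 5 > 3.
C4 is not dominant: against R1, C1 gives -6 > -7.
No single strategy is best against every opponent action.

None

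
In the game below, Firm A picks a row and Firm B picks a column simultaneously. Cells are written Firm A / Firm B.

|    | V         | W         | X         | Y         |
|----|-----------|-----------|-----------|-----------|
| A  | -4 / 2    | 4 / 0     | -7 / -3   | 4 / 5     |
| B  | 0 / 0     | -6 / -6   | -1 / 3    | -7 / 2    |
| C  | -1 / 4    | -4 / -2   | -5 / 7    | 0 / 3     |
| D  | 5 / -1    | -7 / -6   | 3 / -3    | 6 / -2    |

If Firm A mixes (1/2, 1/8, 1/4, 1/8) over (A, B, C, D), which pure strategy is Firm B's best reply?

Firm B's best reply maximizes expected payoff against the mix.
V: (1/2)·2 + (1/8)·0 + (1/4)·4 + (1/8)·(-1) = 15/8
W: (1/2)·0 + (1/8)·(-6) + (1/4)·(-2) + (1/8)·(-6) = -2
X: (1/2)·(-3) + (1/8)·3 + (1/4)·7 + (1/8)·(-3) = 1/4
Y: (1/2)·5 + (1/8)·2 + (1/4)·3 + (1/8)·(-2) = 13/4
Highest expected payoff is 13/4, from Y.

Y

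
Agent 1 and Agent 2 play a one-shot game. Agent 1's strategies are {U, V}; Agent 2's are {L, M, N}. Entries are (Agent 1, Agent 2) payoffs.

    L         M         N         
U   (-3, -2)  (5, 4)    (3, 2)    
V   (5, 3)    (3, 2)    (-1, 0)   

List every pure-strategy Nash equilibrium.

(U, M) and (V, L)

A profile is a Nash equilibrium when each player is best-responding to the other.
Agent 1's best responses — vs L: V (payoff 5); vs M: U (payoff 5); vs N: U (payoff 3).
Agent 2's best responses — vs U: M (payoff 4); vs V: L (payoff 3).
Mutual best responses occur at (U, M) and (V, L); at each, neither player gains by switching.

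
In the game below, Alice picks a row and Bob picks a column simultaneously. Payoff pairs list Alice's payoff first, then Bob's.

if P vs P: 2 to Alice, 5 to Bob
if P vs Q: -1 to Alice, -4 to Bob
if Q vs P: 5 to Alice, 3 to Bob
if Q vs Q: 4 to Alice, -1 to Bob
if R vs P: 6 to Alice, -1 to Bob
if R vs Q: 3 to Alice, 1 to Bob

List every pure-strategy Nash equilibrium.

There is no pure-strategy Nash equilibrium

Check mutual best responses: a cell is a NE iff neither player can gain by unilaterally deviating.
Alice's best responses — vs P: R (payoff 6); vs Q: Q (payoff 4).
Bob's best responses — vs P: P (payoff 5); vs Q: P (payoff 3); vs R: Q (payoff 1).
No cell has both players best-responding. For instance, Alice's best reply to Q is Q, but against Q Bob prefers P over Q.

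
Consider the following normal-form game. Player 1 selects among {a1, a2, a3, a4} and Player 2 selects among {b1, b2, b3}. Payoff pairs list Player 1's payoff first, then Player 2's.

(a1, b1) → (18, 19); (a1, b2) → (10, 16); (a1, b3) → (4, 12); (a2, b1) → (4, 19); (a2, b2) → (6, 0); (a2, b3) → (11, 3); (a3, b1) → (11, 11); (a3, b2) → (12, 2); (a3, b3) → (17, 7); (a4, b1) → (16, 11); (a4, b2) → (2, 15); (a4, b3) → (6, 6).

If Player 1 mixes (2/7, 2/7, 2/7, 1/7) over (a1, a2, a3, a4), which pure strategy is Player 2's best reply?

Compute Player 2's expected payoff from each pure strategy against the given mix.
b1: (2/7)·19 + (2/7)·19 + (2/7)·11 + (1/7)·11 = 109/7
b2: (2/7)·16 + (2/7)·0 + (2/7)·2 + (1/7)·15 = 51/7
b3: (2/7)·12 + (2/7)·3 + (2/7)·7 + (1/7)·6 = 50/7
Highest expected payoff is 109/7, from b1.

b1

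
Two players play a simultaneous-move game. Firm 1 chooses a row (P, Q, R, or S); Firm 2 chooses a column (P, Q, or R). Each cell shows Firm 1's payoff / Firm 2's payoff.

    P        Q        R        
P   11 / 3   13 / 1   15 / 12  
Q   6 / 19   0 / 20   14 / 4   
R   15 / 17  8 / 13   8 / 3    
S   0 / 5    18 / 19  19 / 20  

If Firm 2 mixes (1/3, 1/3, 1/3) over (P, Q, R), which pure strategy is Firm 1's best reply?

P

Compute Firm 1's expected payoff from each pure strategy against the given mix.
P: (1/3)·11 + (1/3)·13 + (1/3)·15 = 13
Q: (1/3)·6 + (1/3)·0 + (1/3)·14 = 20/3
R: (1/3)·15 + (1/3)·8 + (1/3)·8 = 31/3
S: (1/3)·0 + (1/3)·18 + (1/3)·19 = 37/3
Highest expected payoff is 13, from P.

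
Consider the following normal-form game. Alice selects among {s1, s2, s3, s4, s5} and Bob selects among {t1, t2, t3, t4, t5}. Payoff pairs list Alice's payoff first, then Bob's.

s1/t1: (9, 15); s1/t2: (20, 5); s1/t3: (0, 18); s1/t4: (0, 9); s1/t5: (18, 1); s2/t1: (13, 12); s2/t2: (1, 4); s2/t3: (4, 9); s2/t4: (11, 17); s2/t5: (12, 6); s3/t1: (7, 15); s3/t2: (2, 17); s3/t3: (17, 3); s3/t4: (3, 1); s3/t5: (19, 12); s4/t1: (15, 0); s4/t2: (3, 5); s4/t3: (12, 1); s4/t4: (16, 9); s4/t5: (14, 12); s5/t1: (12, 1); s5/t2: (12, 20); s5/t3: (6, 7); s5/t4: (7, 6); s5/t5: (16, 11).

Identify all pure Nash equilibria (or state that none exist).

There is no pure-strategy Nash equilibrium

A profile is a Nash equilibrium when each player is best-responding to the other.
Alice's best responses — vs t1: s4 (payoff 15); vs t2: s1 (payoff 20); vs t3: s3 (payoff 17); vs t4: s4 (payoff 16); vs t5: s3 (payoff 19).
Bob's best responses — vs s1: t3 (payoff 18); vs s2: t4 (payoff 17); vs s3: t2 (payoff 17); vs s4: t5 (payoff 12); vs s5: t2 (payoff 20).
No cell has both players best-responding. For instance, Alice's best reply to t1 is s4, but against s4 Bob prefers t5 over t1.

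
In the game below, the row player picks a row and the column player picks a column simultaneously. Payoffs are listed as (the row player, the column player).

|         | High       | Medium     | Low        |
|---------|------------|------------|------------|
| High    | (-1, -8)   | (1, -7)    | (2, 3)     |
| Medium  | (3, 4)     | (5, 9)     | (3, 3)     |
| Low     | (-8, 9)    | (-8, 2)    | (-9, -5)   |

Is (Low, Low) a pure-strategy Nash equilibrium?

No

Holding the column player at Low: the row player gets -9 from Low but could get 3 by switching to Medium. The row player has a profitable deviation.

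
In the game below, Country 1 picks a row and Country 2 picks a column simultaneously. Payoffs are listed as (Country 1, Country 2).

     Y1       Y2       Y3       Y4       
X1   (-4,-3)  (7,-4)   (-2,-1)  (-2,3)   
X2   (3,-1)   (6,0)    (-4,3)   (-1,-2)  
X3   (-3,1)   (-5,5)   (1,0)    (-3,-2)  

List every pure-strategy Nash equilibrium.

A profile is a Nash equilibrium when each player is best-responding to the other.
Country 1's best responses — vs Y1: X2 (payoff 3); vs Y2: X1 (payoff 7); vs Y3: X3 (payoff 1); vs Y4: X2 (payoff -1).
Country 2's best responses — vs X1: Y4 (payoff 3); vs X2: Y3 (payoff 3); vs X3: Y2 (payoff 5).
No cell has both players best-responding. For instance, Country 1's best reply to Y3 is X3, but against X3 Country 2 prefers Y2 over Y3.

No pure-strategy Nash equilibrium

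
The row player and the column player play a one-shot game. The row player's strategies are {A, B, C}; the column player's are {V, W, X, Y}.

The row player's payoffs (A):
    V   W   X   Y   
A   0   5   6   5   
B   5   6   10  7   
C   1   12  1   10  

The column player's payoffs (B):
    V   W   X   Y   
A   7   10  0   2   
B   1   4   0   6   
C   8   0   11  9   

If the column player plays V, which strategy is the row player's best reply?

B

With the column player fixed at V, the row player's payoffs are: A → 0, B → 5, C → 1.
The maximum is 5, achieved by B.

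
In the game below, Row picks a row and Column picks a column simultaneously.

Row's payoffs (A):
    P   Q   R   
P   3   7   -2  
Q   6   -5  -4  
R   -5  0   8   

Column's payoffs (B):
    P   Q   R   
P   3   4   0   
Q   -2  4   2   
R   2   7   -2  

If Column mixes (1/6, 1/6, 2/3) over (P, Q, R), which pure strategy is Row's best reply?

R

Row's best reply maximizes expected payoff against the mix.
P: (1/6)·3 + (1/6)·7 + (2/3)·(-2) = 1/3
Q: (1/6)·6 + (1/6)·(-5) + (2/3)·(-4) = -5/2
R: (1/6)·(-5) + (1/6)·0 + (2/3)·8 = 9/2
Highest expected payoff is 9/2, from R.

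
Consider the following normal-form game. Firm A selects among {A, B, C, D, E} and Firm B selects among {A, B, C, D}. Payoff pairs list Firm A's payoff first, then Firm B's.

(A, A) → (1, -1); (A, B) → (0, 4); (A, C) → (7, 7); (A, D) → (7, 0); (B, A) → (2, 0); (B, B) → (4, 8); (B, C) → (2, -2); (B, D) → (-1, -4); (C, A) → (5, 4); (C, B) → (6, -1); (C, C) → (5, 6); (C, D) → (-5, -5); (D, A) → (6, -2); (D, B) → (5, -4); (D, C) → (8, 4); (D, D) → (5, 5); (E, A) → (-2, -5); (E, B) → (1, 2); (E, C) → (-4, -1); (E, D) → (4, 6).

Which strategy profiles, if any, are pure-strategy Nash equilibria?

A profile is a Nash equilibrium when each player is best-responding to the other.
Firm A's best responses — vs A: D (payoff 6); vs B: C (payoff 6); vs C: D (payoff 8); vs D: A (payoff 7).
Firm B's best responses — vs A: C (payoff 7); vs B: B (payoff 8); vs C: C (payoff 6); vs D: D (payoff 5); vs E: D (payoff 6).
No cell has both players best-responding. For instance, Firm A's best reply to B is C, but against C Firm B prefers C over B.

No pure-strategy Nash equilibrium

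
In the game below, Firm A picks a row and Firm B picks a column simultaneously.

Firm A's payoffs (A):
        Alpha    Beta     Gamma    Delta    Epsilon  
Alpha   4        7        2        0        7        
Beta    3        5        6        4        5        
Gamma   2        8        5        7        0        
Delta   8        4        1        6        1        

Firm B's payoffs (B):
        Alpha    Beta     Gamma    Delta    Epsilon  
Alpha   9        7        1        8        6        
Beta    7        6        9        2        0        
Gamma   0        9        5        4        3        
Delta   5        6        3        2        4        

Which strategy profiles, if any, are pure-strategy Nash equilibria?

Find each player's best response to every opponent strategy; NE are the intersections.
Firm A's best responses — vs Alpha: Delta (payoff 8); vs Beta: Gamma (payoff 8); vs Gamma: Beta (payoff 6); vs Delta: Gamma (payoff 7); vs Epsilon: Alpha (payoff 7).
Firm B's best responses — vs Alpha: Alpha (payoff 9); vs Beta: Gamma (payoff 9); vs Gamma: Beta (payoff 9); vs Delta: Beta (payoff 6).
Mutual best responses occur at (Beta, Gamma) and (Gamma, Beta); at each, neither player gains by switching.

(Beta, Gamma) and (Gamma, Beta)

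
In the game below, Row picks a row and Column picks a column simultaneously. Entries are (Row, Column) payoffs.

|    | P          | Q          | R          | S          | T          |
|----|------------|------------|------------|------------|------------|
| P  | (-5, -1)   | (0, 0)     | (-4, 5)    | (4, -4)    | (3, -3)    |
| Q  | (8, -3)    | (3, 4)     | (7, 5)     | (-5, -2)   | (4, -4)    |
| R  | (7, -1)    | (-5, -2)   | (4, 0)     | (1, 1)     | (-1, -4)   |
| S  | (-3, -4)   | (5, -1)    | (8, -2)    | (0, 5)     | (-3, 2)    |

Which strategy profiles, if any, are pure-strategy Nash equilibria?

A profile is a Nash equilibrium when each player is best-responding to the other.
Row's best responses — vs P: Q (payoff 8); vs Q: S (payoff 5); vs R: S (payoff 8); vs S: P (payoff 4); vs T: Q (payoff 4).
Column's best responses — vs P: R (payoff 5); vs Q: R (payoff 5); vs R: S (payoff 1); vs S: S (payoff 5).
No cell has both players best-responding. For instance, Row's best reply to T is Q, but against Q Column prefers R over T.

There is no pure-strategy Nash equilibrium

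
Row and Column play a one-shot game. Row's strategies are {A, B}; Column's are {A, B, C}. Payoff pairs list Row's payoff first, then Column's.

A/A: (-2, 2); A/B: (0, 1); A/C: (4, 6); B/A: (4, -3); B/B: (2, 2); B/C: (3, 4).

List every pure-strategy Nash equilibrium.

A profile is a Nash equilibrium when each player is best-responding to the other.
Row's best responses — vs A: B (payoff 4); vs B: B (payoff 2); vs C: A (payoff 4).
Column's best responses — vs A: C (payoff 6); vs B: C (payoff 4).
The only mutual best response is (A, C); neither player gains by switching there.

(A, C)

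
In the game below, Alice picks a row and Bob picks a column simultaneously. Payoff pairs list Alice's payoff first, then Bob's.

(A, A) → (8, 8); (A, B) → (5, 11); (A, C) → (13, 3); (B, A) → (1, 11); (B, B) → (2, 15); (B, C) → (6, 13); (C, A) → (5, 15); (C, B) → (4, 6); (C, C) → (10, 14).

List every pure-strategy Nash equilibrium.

(A, B)

Find each player's best response to every opponent strategy; NE are the intersections.
Alice's best responses — vs A: A (payoff 8); vs B: A (payoff 5); vs C: A (payoff 13).
Bob's best responses — vs A: B (payoff 11); vs B: B (payoff 15); vs C: A (payoff 15).
The only mutual best response is (A, B); neither player gains by switching there.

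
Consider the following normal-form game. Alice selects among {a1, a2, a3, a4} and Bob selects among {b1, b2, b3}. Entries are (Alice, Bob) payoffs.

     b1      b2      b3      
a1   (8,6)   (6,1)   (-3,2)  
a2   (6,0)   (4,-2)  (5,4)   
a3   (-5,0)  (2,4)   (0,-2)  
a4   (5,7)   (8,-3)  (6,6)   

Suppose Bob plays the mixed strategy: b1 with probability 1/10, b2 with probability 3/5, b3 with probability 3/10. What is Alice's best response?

Alice's best reply maximizes expected payoff against the mix.
a1: (1/10)·8 + (3/5)·6 + (3/10)·(-3) = 7/2
a2: (1/10)·6 + (3/5)·4 + (3/10)·5 = 9/2
a3: (1/10)·(-5) + (3/5)·2 + (3/10)·0 = 7/10
a4: (1/10)·5 + (3/5)·8 + (3/10)·6 = 71/10
Highest expected payoff is 71/10, from a4.

a4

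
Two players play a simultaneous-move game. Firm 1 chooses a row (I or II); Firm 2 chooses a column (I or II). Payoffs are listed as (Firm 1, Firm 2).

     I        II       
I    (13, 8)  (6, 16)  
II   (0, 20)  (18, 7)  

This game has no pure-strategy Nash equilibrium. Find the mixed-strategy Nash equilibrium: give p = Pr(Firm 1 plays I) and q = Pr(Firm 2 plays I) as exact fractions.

In a mixed NE each player is indifferent between their pure strategies, so the opponent's mix sets the indifference.
Firm 2 indifferent between I and II: p·8 + (1−p)·20 = p·16 + (1−p)·7 ⟹ 20 + (-12)p = 7 + 9p ⟹ p = 13/21.
Firm 1 indifferent between I and II: q·13 + (1−q)·6 = q·0 + (1−q)·18 ⟹ 6 + 7q = 18 + (-18)q ⟹ q = 12/25.

p = 13/21, q = 12/25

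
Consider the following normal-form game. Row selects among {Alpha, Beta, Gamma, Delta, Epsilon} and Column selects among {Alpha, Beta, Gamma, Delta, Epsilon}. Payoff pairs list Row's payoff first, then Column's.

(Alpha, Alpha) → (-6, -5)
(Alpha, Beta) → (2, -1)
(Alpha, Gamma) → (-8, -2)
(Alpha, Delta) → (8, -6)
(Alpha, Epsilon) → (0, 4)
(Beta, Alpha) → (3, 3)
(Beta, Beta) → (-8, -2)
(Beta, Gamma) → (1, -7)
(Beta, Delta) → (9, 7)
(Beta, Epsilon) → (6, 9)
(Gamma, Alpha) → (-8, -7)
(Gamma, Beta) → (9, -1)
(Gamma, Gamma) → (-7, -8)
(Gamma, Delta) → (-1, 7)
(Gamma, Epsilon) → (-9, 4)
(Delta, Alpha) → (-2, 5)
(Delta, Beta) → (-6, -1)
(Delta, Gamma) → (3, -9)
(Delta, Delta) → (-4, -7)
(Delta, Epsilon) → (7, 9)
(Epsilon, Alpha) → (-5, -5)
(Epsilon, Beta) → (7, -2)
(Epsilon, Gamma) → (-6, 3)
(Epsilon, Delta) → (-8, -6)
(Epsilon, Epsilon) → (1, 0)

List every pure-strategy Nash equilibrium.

A profile is a Nash equilibrium when each player is best-responding to the other.
Row's best responses — vs Alpha: Beta (payoff 3); vs Beta: Gamma (payoff 9); vs Gamma: Delta (payoff 3); vs Delta: Beta (payoff 9); vs Epsilon: Delta (payoff 7).
Column's best responses — vs Alpha: Epsilon (payoff 4); vs Beta: Epsilon (payoff 9); vs Gamma: Delta (payoff 7); vs Delta: Epsilon (payoff 9); vs Epsilon: Gamma (payoff 3).
The only mutual best response is (Delta, Epsilon); neither player gains by switching there.

(Delta, Epsilon)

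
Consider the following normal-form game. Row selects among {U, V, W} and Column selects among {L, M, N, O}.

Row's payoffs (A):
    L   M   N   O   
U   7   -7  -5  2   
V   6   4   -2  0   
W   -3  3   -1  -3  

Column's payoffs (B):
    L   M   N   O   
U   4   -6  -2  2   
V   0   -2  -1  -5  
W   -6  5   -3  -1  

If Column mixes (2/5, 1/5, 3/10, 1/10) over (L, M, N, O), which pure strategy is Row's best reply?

Compute Row's expected payoff from each pure strategy against the given mix.
U: (2/5)·7 + (1/5)·(-7) + (3/10)·(-5) + (1/10)·2 = 1/10
V: (2/5)·6 + (1/5)·4 + (3/10)·(-2) + (1/10)·0 = 13/5
W: (2/5)·(-3) + (1/5)·3 + (3/10)·(-1) + (1/10)·(-3) = -6/5
Highest expected payoff is 13/5, from V.

V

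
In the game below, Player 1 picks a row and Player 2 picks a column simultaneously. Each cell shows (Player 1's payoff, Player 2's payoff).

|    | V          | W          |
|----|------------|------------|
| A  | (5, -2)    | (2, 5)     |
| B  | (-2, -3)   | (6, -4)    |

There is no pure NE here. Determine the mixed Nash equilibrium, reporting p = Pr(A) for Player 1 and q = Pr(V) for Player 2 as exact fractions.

p = 1/8, q = 4/11

In a mixed NE each player is indifferent between their pure strategies, so the opponent's mix sets the indifference.
Player 2 indifferent between V and W: p·(-2) + (1−p)·(-3) = p·5 + (1−p)·(-4) ⟹ (-3) + 1p = (-4) + 9p ⟹ p = 1/8.
Player 1 indifferent between A and B: q·5 + (1−q)·2 = q·(-2) + (1−q)·6 ⟹ 2 + 3q = 6 + (-8)q ⟹ q = 4/11.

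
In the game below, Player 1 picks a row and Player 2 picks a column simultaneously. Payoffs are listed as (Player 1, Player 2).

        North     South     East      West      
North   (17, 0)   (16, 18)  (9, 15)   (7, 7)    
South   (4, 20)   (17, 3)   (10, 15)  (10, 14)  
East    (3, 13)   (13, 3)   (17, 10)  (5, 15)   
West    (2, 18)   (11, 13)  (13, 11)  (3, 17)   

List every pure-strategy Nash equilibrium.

No pure-strategy Nash equilibrium

Find each player's best response to every opponent strategy; NE are the intersections.
Player 1's best responses — vs North: North (payoff 17); vs South: South (payoff 17); vs East: East (payoff 17); vs West: South (payoff 10).
Player 2's best responses — vs North: South (payoff 18); vs South: North (payoff 20); vs East: West (payoff 15); vs West: North (payoff 18).
No cell has both players best-responding. For instance, Player 1's best reply to East is East, but against East Player 2 prefers West over East.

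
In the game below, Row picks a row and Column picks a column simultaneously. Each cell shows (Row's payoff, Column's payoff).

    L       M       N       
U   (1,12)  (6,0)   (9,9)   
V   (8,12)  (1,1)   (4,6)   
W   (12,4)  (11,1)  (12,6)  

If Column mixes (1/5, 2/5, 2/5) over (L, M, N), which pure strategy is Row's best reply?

Compute Row's expected payoff from each pure strategy against the given mix.
U: (1/5)·1 + (2/5)·6 + (2/5)·9 = 31/5
V: (1/5)·8 + (2/5)·1 + (2/5)·4 = 18/5
W: (1/5)·12 + (2/5)·11 + (2/5)·12 = 58/5
Highest expected payoff is 58/5, from W.

W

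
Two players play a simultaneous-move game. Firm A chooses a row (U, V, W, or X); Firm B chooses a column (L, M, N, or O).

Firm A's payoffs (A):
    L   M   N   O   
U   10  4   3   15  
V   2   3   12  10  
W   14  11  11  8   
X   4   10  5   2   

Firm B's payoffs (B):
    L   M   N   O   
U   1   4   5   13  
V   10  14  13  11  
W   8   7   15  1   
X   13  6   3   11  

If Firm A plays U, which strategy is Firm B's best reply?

O

With Firm A fixed at U, Firm B's payoffs are: L → 1, M → 4, N → 5, O → 13.
The maximum is 13, achieved by O.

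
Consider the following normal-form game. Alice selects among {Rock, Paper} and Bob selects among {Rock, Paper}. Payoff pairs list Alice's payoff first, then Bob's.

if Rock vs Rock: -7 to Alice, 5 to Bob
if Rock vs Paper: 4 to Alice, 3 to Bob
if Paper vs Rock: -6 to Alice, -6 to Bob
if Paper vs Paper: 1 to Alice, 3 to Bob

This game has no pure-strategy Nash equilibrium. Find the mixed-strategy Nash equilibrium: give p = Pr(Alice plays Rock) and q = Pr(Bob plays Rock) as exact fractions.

p = 9/11, q = 3/4

In a mixed NE each player is indifferent between their pure strategies, so the opponent's mix sets the indifference.
Bob indifferent between Rock and Paper: p·5 + (1−p)·(-6) = p·3 + (1−p)·3 ⟹ (-6) + 11p = 3 + 0p ⟹ p = 9/11.
Alice indifferent between Rock and Paper: q·(-7) + (1−q)·4 = q·(-6) + (1−q)·1 ⟹ 4 + (-11)q = 1 + (-7)q ⟹ q = 3/4.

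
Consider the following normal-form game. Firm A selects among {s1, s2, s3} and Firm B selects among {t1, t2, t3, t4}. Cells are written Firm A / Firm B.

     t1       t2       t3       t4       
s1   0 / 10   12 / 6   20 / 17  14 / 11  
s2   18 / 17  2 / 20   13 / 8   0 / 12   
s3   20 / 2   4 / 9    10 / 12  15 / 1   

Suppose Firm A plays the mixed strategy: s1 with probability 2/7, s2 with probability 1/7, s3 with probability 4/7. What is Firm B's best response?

Compute Firm B's expected payoff from each pure strategy against the given mix.
t1: (2/7)·10 + (1/7)·17 + (4/7)·2 = 45/7
t2: (2/7)·6 + (1/7)·20 + (4/7)·9 = 68/7
t3: (2/7)·17 + (1/7)·8 + (4/7)·12 = 90/7
t4: (2/7)·11 + (1/7)·12 + (4/7)·1 = 38/7
Highest expected payoff is 90/7, from t3.

t3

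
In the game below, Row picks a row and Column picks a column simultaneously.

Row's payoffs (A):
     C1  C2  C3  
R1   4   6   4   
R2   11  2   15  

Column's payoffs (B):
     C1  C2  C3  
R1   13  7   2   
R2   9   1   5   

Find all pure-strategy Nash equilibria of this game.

(R2, C1)

Check mutual best responses: a cell is a NE iff neither player can gain by unilaterally deviating.
Row's best responses — vs C1: R2 (payoff 11); vs C2: R1 (payoff 6); vs C3: R2 (payoff 15).
Column's best responses — vs R1: C1 (payoff 13); vs R2: C1 (payoff 9).
The only mutual best response is (R2, C1); neither player gains by switching there.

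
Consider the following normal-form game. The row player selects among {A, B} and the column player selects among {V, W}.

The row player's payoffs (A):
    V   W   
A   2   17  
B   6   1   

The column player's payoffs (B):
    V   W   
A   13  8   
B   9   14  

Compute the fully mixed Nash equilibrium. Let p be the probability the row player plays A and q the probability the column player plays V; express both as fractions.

p = 1/2, q = 4/5

Each player's mixing probability is pinned down by making the *other* player indifferent.
The column player indifferent between V and W: p·13 + (1−p)·9 = p·8 + (1−p)·14 ⟹ 9 + 4p = 14 + (-6)p ⟹ p = 1/2.
The row player indifferent between A and B: q·2 + (1−q)·17 = q·6 + (1−q)·1 ⟹ 17 + (-15)q = 1 + 5q ⟹ q = 4/5.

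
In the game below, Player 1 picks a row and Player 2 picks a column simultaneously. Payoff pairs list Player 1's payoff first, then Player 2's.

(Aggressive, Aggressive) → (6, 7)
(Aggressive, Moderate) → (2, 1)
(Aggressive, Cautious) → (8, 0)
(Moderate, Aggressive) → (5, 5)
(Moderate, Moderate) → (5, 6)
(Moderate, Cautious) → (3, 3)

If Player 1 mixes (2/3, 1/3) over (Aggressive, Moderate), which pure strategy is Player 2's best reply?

Player 2's best reply maximizes expected payoff against the mix.
Aggressive: (2/3)·7 + (1/3)·5 = 19/3
Moderate: (2/3)·1 + (1/3)·6 = 8/3
Cautious: (2/3)·0 + (1/3)·3 = 1
Highest expected payoff is 19/3, from Aggressive.

Aggressive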